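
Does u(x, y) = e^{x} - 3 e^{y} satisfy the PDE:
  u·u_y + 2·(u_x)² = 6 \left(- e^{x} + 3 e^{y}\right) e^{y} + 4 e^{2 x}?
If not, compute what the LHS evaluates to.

Evaluate each term of the left-hand side for u = e^{x} - 3 e^{y}.
Derivatives:
  u_y = - 3 e^{y}
  u_x = e^{x}
Terms:
  u·u_y = 3 \left(- e^{x} + 3 e^{y}\right) e^{y}
  2·(u_x)² = 2 e^{2 x}
Sum: LHS = 3 \left(- e^{x} + 3 e^{y}\right) e^{y} + 2 e^{2 x}
Given right-hand side: 6 \left(- e^{x} + 3 e^{y}\right) e^{y} + 4 e^{2 x}. Difference LHS − RHS = 3 \left(e^{x} - 3 e^{y}\right) e^{y} - 2 e^{2 x} ≠ 0, so u is not a solution.

Answer: No, the LHS evaluates to 3 \left(- e^{x} + 3 e^{y}\right) e^{y} + 2 e^{2 x}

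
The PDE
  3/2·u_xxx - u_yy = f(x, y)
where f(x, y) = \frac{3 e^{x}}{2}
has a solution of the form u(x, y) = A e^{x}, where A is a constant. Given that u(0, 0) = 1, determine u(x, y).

Substitute the ansatz u = A e^{x} into the left-hand side.
Derivatives of the ansatz:
  u_xxx = A e^{x}
  u_yy = 0
Term by term:
  3/2·u_xxx = \frac{3 A e^{x}}{2}
  -u_yy = 0
So the left-hand side equals
  \frac{3 A e^{x}}{2}
This must equal f(x, y) = \frac{3 e^{x}}{2} identically.
Matching coefficients of the independent functions:
  [e^{x}]:  \frac{3 A}{2} = \frac{3}{2}
Solving: A = 1.
Check against the point condition:
  u(0, 0) = 1  ⟹  A = 1  ✓
Hence u(x, y) = e^{x}.

Answer: u(x, y) = e^{x}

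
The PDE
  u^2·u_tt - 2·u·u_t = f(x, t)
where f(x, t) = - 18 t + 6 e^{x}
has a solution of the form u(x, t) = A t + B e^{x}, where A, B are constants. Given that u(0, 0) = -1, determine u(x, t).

Substitute the ansatz u = A t + B e^{x} into the left-hand side.
Derivatives of the ansatz:
  u_tt = 0
  u_t = A
Term by term:
  u^2·u_tt = 0
  -2·u·u_t = - 2 A^{2} t - 2 A B e^{x}
So the left-hand side equals
  - 2 A^{2} t - 2 A B e^{x}
This must equal f(x, t) = - 18 t + 6 e^{x} identically.
Matching coefficients of the independent functions:
  [t]:  - 2 A^{2} = -18
  [e^{x}]:  - 2 A B = 6
These equations allow (A, B) = (-3, 1) or (3, -1).
Impose the point condition(s):
  u(0, 0) = -1  ⟹  B = -1
Only A = 3, B = -1 satisfies everything.
Hence u(x, t) = 3 t - e^{x}.

Answer: u(x, t) = 3 t - e^{x}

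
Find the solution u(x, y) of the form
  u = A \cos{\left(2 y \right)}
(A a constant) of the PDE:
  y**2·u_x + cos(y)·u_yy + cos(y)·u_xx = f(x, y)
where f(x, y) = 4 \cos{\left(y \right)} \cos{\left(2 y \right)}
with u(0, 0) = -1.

Substitute the ansatz u = A \cos{\left(2 y \right)} into the left-hand side.
Derivatives of the ansatz:
  u_x = 0
  u_yy = - 4 A \cos{\left(2 y \right)}
  u_xx = 0
Term by term:
  y**2·u_x = 0
  cos(y)·u_yy = - 4 A \cos{\left(y \right)} \cos{\left(2 y \right)}
  cos(y)·u_xx = 0
So the left-hand side equals
  - 4 A \cos{\left(y \right)} \cos{\left(2 y \right)}
This must equal f(x, y) = 4 \cos{\left(y \right)} \cos{\left(2 y \right)} identically.
Matching coefficients of the independent functions:
  [\cos{\left(y \right)} \cos{\left(2 y \right)}]:  - 4 A = 4
Solving: A = -1.
Check against the point condition:
  u(0, 0) = -1  ⟹  A = -1  ✓
Hence u(x, y) = - \cos{\left(2 y \right)}.

Answer: u(x, y) = - \cos{\left(2 y \right)}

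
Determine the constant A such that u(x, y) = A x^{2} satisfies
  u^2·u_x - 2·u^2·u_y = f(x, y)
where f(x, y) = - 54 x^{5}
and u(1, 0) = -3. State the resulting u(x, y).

Substitute the ansatz u = A x^{2} into the left-hand side.
Derivatives of the ansatz:
  u_x = 2 A x
  u_y = 0
Term by term:
  u^2·u_x = 2 A^{3} x^{5}
  -2·u^2·u_y = 0
So the left-hand side equals
  2 A^{3} x^{5}
This must equal f(x, y) = - 54 x^{5} identically.
Matching coefficients of the independent functions:
  [x^{5}]:  2 A^{3} = -54
Solving: A = -3.
Check against the point condition:
  u(1, 0) = -3  ⟹  A = -3  ✓
Hence u(x, y) = - 3 x^{2}.

Answer: u(x, y) = - 3 x^{2}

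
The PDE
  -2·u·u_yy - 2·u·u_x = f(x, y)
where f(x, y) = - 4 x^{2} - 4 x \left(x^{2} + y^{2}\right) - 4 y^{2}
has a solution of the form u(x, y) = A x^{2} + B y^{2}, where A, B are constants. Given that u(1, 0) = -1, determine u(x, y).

Substitute the ansatz u = A x^{2} + B y^{2} into the left-hand side.
Derivatives of the ansatz:
  u_yy = 2 B
  u_x = 2 A x
Term by term:
  -2·u·u_yy = - 4 A B x^{2} - 4 B^{2} y^{2}
  -2·u·u_x = - 4 A^{2} x^{3} - 4 A B x y^{2}
So the left-hand side equals
  - 4 A^{2} x^{3} - 4 A B x^{2} - 4 A B x y^{2} - 4 B^{2} y^{2}
This must equal f(x, y) = - 4 x^{2} - 4 x \left(x^{2} + y^{2}\right) - 4 y^{2} identically.
Matching coefficients of the independent functions:
  [x^{2}, x y^{2}]:  - 4 A B = -4
  [x^{3}]:  - 4 A^{2} = -4
  [y^{2}]:  - 4 B^{2} = -4
These equations allow (A, B) = (-1, -1) or (1, 1).
Impose the point condition(s):
  u(1, 0) = -1  ⟹  A = -1
Only A = -1, B = -1 satisfies everything.
Hence u(x, y) = - x^{2} - y^{2}.

Answer: u(x, y) = - x^{2} - y^{2}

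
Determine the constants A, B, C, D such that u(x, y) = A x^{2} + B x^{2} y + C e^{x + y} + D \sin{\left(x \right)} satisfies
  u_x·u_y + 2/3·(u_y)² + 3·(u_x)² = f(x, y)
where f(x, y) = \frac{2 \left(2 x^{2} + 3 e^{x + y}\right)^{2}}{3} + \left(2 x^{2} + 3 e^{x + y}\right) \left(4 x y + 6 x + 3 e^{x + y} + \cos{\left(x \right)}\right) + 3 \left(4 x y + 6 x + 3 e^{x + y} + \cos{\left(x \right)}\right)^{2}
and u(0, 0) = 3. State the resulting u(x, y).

Substitute the ansatz u = A x^{2} + B x^{2} y + C e^{x + y} + D \sin{\left(x \right)} into the left-hand side.
Derivatives of the ansatz:
  u_x = 2 A x + 2 B x y + C e^{x} e^{y} + D \cos{\left(x \right)}
  u_y = B x^{2} + C e^{x} e^{y}
Term by term:
  u_x·u_y = 2 A B x^{3} + 2 A C x e^{x} e^{y} + 2 B^{2} x^{3} y + B C x^{2} e^{x} e^{y} + 2 B C x y e^{x} e^{y} + B D x^{2} \cos{\left(x \right)} + C^{2} e^{2 x} e^{2 y} + C D e^{x} e^{y} \cos{\left(x \right)}
  2/3·(u_y)² = \frac{2 B^{2} x^{4}}{3} + \frac{4 B C x^{2} e^{x} e^{y}}{3} + \frac{2 C^{2} e^{2 x} e^{2 y}}{3}
  3·(u_x)² = 12 A^{2} x^{2} + 24 A B x^{2} y + 12 A C x e^{x} e^{y} + 12 A D x \cos{\left(x \right)} + 12 B^{2} x^{2} y^{2} + 12 B C x y e^{x} e^{y} + 12 B D x y \cos{\left(x \right)} + 3 C^{2} e^{2 x} e^{2 y} + 6 C D e^{x} e^{y} \cos{\left(x \right)} + 3 D^{2} \cos^{2}{\left(x \right)}
So the left-hand side equals
  12 A^{2} x^{2} + 2 A B x^{3} + 24 A B x^{2} y + 14 A C x e^{x} e^{y} + 12 A D x \cos{\left(x \right)} + \frac{2 B^{2} x^{4}}{3} + 2 B^{2} x^{3} y + 12 B^{2} x^{2} y^{2} + \frac{7 B C x^{2} e^{x} e^{y}}{3} + 14 B C x y e^{x} e^{y} + B D x^{2} \cos{\left(x \right)} + 12 B D x y \cos{\left(x \right)} + \frac{14 C^{2} e^{2 x} e^{2 y}}{3} + 7 C D e^{x} e^{y} \cos{\left(x \right)} + 3 D^{2} \cos^{2}{\left(x \right)}
This must equal f(x, y) identically; expanded, f = \frac{8 x^{4}}{3} + 8 x^{3} y + 12 x^{3} + 48 x^{2} y^{2} + 144 x^{2} y + 14 x^{2} e^{x} e^{y} + 2 x^{2} \cos{\left(x \right)} + 108 x^{2} + 84 x y e^{x} e^{y} + 24 x y \cos{\left(x \right)} + 126 x e^{x} e^{y} + 36 x \cos{\left(x \right)} + 42 e^{2 x} e^{2 y} + 21 e^{x} e^{y} \cos{\left(x \right)} + 3 \cos^{2}{\left(x \right)}.
Matching coefficients of the independent functions:
(each divided by its leading coefficient; functions giving the same equation are listed together)
  [x^{2}]:  A^{2} - 9 = 0
  [x^{3}, x^{2} y]:  A B - 6 = 0
  [x^{4}, x^{2} y^{2}, x^{3} y]:  B^{2} - 4 = 0
  [x \cos{\left(x \right)}]:  A D - 3 = 0
  [x^{2} \cos{\left(x \right)}, x y \cos{\left(x \right)}]:  B D - 2 = 0
  [e^{2 x} e^{2 y}]:  C^{2} - 9 = 0
  [x e^{x} e^{y}]:  A C - 9 = 0
  [x^{2} e^{x} e^{y}, x y e^{x} e^{y}]:  B C - 6 = 0
  [e^{x} e^{y} \cos{\left(x \right)}]:  C D - 3 = 0
  [\cos^{2}{\left(x \right)}]:  D^{2} - 1 = 0
These equations allow (A, B, C, D) = (-3, -2, -3, -1) or (3, 2, 3, 1).
Impose the point condition(s):
  u(0, 0) = 3  ⟹  C = 3
Only A = 3, B = 2, C = 3, D = 1 satisfies everything.
Hence u(x, y) = 2 x^{2} y + 3 x^{2} + 3 e^{x + y} + \sin{\left(x \right)}.

Answer: u(x, y) = 2 x^{2} y + 3 x^{2} + 3 e^{x + y} + \sin{\left(x \right)}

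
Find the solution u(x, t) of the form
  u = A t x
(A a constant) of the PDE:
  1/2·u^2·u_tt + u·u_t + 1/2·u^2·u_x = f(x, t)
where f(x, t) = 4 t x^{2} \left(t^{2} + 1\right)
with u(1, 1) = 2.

Substitute the ansatz u = A t x into the left-hand side.
Derivatives of the ansatz:
  u_tt = 0
  u_t = A x
  u_x = A t
Term by term:
  1/2·u^2·u_tt = 0
  u·u_t = A^{2} t x^{2}
  1/2·u^2·u_x = \frac{A^{3} t^{3} x^{2}}{2}
So the left-hand side equals
  \frac{A^{3} t^{3} x^{2}}{2} + A^{2} t x^{2}
This must equal f(x, t) identically; expanded, f = 4 t^{3} x^{2} + 4 t x^{2}.
Matching coefficients of the independent functions:
  [t x^{2}]:  A^{2} = 4
  [t^{3} x^{2}]:  \frac{A^{3}}{2} = 4
Solving: A = 2.
Check against the point condition:
  u(1, 1) = 2  ⟹  A = 2  ✓
Hence u(x, t) = 2 t x.

Answer: u(x, t) = 2 t x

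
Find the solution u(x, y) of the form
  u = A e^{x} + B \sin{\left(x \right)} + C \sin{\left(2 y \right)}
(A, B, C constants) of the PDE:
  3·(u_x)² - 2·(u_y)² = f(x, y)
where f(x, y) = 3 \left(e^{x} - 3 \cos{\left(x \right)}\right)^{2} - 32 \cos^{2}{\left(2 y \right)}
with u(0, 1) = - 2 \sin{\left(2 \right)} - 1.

Substitute the ansatz u = A e^{x} + B \sin{\left(x \right)} + C \sin{\left(2 y \right)} into the left-hand side.
Derivatives of the ansatz:
  u_x = A e^{x} + B \cos{\left(x \right)}
  u_y = 2 C \cos{\left(2 y \right)}
Term by term:
  3·(u_x)² = 3 A^{2} e^{2 x} + 6 A B e^{x} \cos{\left(x \right)} + 3 B^{2} \cos^{2}{\left(x \right)}
  -2·(u_y)² = - 8 C^{2} \cos^{2}{\left(2 y \right)}
So the left-hand side equals
  3 A^{2} e^{2 x} + 6 A B e^{x} \cos{\left(x \right)} + 3 B^{2} \cos^{2}{\left(x \right)} - 8 C^{2} \cos^{2}{\left(2 y \right)}
This must equal f(x, y) identically; expanded, f = 3 e^{2 x} - 18 e^{x} \cos{\left(x \right)} + 27 \cos^{2}{\left(x \right)} - 32 \cos^{2}{\left(2 y \right)}.
Matching coefficients of the independent functions:
  [e^{x} \cos{\left(x \right)}]:  6 A B = -18
  [e^{2 x}]:  3 A^{2} = 3
  [\cos^{2}{\left(x \right)}]:  3 B^{2} = 27
  [\cos^{2}{\left(2 y \right)}]:  - 8 C^{2} = -32
These equations allow (A, B, C) = (-1, 3, -2) or (-1, 3, 2) or (1, -3, -2) or (1, -3, 2).
Impose the point condition(s):
  u(0, 1) = - 2 \sin{\left(2 \right)} - 1  ⟹  A + C \sin{\left(2 \right)} = - 2 \sin{\left(2 \right)} - 1
Only A = -1, B = 3, C = -2 satisfies everything.
Hence u(x, y) = - e^{x} + 3 \sin{\left(x \right)} - 2 \sin{\left(2 y \right)}.

Answer: u(x, y) = - e^{x} + 3 \sin{\left(x \right)} - 2 \sin{\left(2 y \right)}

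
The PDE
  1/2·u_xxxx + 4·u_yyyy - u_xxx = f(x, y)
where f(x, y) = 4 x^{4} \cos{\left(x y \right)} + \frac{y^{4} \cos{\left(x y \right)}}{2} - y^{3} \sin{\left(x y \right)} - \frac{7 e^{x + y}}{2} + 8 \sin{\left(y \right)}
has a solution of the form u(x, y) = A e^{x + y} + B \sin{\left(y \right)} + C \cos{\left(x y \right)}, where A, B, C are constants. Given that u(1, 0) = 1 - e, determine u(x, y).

Answer: u(x, y) = - e^{x + y} + 2 \sin{\left(y \right)} + \cos{\left(x y \right)}

Derivation:
Substitute the ansatz u = A e^{x + y} + B \sin{\left(y \right)} + C \cos{\left(x y \right)} into the left-hand side.
Derivatives of the ansatz:
  u_xxxx = A e^{x} e^{y} + C y^{4} \cos{\left(x y \right)}
  u_yyyy = A e^{x} e^{y} + B \sin{\left(y \right)} + C x^{4} \cos{\left(x y \right)}
  u_xxx = A e^{x} e^{y} + C y^{3} \sin{\left(x y \right)}
Term by term:
  1/2·u_xxxx = \frac{A e^{x} e^{y}}{2} + \frac{C y^{4} \cos{\left(x y \right)}}{2}
  4·u_yyyy = 4 A e^{x} e^{y} + 4 B \sin{\left(y \right)} + 4 C x^{4} \cos{\left(x y \right)}
  -u_xxx = - A e^{x} e^{y} - C y^{3} \sin{\left(x y \right)}
So the left-hand side equals
  \frac{7 A e^{x} e^{y}}{2} + 4 B \sin{\left(y \right)} + 4 C x^{4} \cos{\left(x y \right)} + \frac{C y^{4} \cos{\left(x y \right)}}{2} - C y^{3} \sin{\left(x y \right)}
This must equal f(x, y) identically; expanded, f = 4 x^{4} \cos{\left(x y \right)} + \frac{y^{4} \cos{\left(x y \right)}}{2} - y^{3} \sin{\left(x y \right)} - \frac{7 e^{x} e^{y}}{2} + 8 \sin{\left(y \right)}.
Matching coefficients of the independent functions:
  [x^{4} \cos{\left(x y \right)}]:  4 C = 4
  [y^{3} \sin{\left(x y \right)}]:  - C = -1
  [y^{4} \cos{\left(x y \right)}]:  \frac{C}{2} = \frac{1}{2}
  [e^{x} e^{y}]:  \frac{7 A}{2} = - \frac{7}{2}
  [\sin{\left(y \right)}]:  4 B = 8
Solving: A = -1, B = 2, C = 1.
Check against the point condition:
  u(1, 0) = 1 - e  ⟹  e A + C = 1 - e  ✓
Hence u(x, y) = - e^{x + y} + 2 \sin{\left(y \right)} + \cos{\left(x y \right)}.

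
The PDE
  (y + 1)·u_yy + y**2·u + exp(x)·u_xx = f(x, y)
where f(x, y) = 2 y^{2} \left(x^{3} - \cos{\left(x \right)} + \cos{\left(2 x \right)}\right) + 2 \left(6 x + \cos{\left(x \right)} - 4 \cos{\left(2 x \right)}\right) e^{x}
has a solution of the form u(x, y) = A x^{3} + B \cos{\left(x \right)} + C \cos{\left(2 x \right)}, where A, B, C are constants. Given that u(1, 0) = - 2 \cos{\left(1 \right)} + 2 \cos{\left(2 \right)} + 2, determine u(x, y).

Substitute the ansatz u = A x^{3} + B \cos{\left(x \right)} + C \cos{\left(2 x \right)} into the left-hand side.
Derivatives of the ansatz:
  u_yy = 0
  u_xx = 6 A x - B \cos{\left(x \right)} - 4 C \cos{\left(2 x \right)}
Term by term:
  (y + 1)·u_yy = 0
  y**2·u = A x^{3} y^{2} + B y^{2} \cos{\left(x \right)} + C y^{2} \cos{\left(2 x \right)}
  exp(x)·u_xx = 6 A x e^{x} - B e^{x} \cos{\left(x \right)} - 4 C e^{x} \cos{\left(2 x \right)}
So the left-hand side equals
  A x^{3} y^{2} + 6 A x e^{x} + B y^{2} \cos{\left(x \right)} - B e^{x} \cos{\left(x \right)} + C y^{2} \cos{\left(2 x \right)} - 4 C e^{x} \cos{\left(2 x \right)}
This must equal f(x, y) identically; expanded, f = 2 x^{3} y^{2} + 12 x e^{x} - 2 y^{2} \cos{\left(x \right)} + 2 y^{2} \cos{\left(2 x \right)} + 2 e^{x} \cos{\left(x \right)} - 8 e^{x} \cos{\left(2 x \right)}.
Matching coefficients of the independent functions:
  [x e^{x}]:  6 A = 12
  [x^{3} y^{2}]:  A = 2
  [y^{2} \cos{\left(x \right)}]:  B = -2
  [y^{2} \cos{\left(2 x \right)}]:  C = 2
  [e^{x} \cos{\left(x \right)}]:  - B = 2
  [e^{x} \cos{\left(2 x \right)}]:  - 4 C = -8
Solving: A = 2, B = -2, C = 2.
Check against the point condition:
  u(1, 0) = - 2 \cos{\left(1 \right)} + 2 \cos{\left(2 \right)} + 2  ⟹  A + B \cos{\left(1 \right)} + C \cos{\left(2 \right)} = - 2 \cos{\left(1 \right)} + 2 \cos{\left(2 \right)} + 2  ✓
Hence u(x, y) = 2 x^{3} - 2 \cos{\left(x \right)} + 2 \cos{\left(2 x \right)}.

Answer: u(x, y) = 2 x^{3} - 2 \cos{\left(x \right)} + 2 \cos{\left(2 x \right)}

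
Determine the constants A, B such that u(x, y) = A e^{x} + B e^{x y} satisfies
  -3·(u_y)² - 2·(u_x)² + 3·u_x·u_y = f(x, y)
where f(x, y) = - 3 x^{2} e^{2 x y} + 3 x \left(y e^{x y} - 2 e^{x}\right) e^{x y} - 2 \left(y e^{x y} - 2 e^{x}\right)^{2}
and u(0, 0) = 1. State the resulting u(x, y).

Substitute the ansatz u = A e^{x} + B e^{x y} into the left-hand side.
Derivatives of the ansatz:
  u_y = B x e^{x y}
  u_x = A e^{x} + B y e^{x y}
Term by term:
  -3·(u_y)² = - 3 B^{2} x^{2} e^{2 x y}
  -2·(u_x)² = - 2 A^{2} e^{2 x} - 4 A B y e^{x} e^{x y} - 2 B^{2} y^{2} e^{2 x y}
  3·u_x·u_y = 3 A B x e^{x} e^{x y} + 3 B^{2} x y e^{2 x y}
So the left-hand side equals
  - 2 A^{2} e^{2 x} + 3 A B x e^{x} e^{x y} - 4 A B y e^{x} e^{x y} - 3 B^{2} x^{2} e^{2 x y} + 3 B^{2} x y e^{2 x y} - 2 B^{2} y^{2} e^{2 x y}
This must equal f(x, y) identically; expanded, f = - 3 x^{2} e^{2 x y} + 3 x y e^{2 x y} - 6 x e^{x} e^{x y} - 2 y^{2} e^{2 x y} + 8 y e^{x} e^{x y} - 8 e^{2 x}.
Matching coefficients of the independent functions:
  [x^{2} e^{2 x y}]:  - 3 B^{2} = -3
  [y^{2} e^{2 x y}]:  - 2 B^{2} = -2
  [x y e^{2 x y}]:  3 B^{2} = 3
  [x e^{x} e^{x y}]:  3 A B = -6
  [y e^{x} e^{x y}]:  - 4 A B = 8
  [e^{2 x}]:  - 2 A^{2} = -8
These equations allow (A, B) = (-2, 1) or (2, -1).
Impose the point condition(s):
  u(0, 0) = 1  ⟹  A + B = 1
Only A = 2, B = -1 satisfies everything.
Hence u(x, y) = 2 e^{x} - e^{x y}.

Answer: u(x, y) = 2 e^{x} - e^{x y}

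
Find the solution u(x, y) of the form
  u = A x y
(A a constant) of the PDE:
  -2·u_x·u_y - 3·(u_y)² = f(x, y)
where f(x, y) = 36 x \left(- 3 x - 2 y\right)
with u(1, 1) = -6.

Substitute the ansatz u = A x y into the left-hand side.
Derivatives of the ansatz:
  u_x = A y
  u_y = A x
Term by term:
  -2·u_x·u_y = - 2 A^{2} x y
  -3·(u_y)² = - 3 A^{2} x^{2}
So the left-hand side equals
  - 3 A^{2} x^{2} - 2 A^{2} x y
This must equal f(x, y) identically; expanded, f = - 108 x^{2} - 72 x y.
Matching coefficients of the independent functions:
  [x^{2}]:  - 3 A^{2} = -108
  [x y]:  - 2 A^{2} = -72
These equations allow (A) = (-6) or (6).
Impose the point condition(s):
  u(1, 1) = -6  ⟹  A = -6
Only A = -6 satisfies everything.
Hence u(x, y) = - 6 x y.

Answer: u(x, y) = - 6 x y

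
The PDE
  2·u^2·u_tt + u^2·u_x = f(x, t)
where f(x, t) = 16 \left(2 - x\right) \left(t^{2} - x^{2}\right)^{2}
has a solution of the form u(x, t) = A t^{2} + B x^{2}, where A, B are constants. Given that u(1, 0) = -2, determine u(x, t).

Answer: u(x, t) = 2 t^{2} - 2 x^{2}

Derivation:
Substitute the ansatz u = A t^{2} + B x^{2} into the left-hand side.
Derivatives of the ansatz:
  u_tt = 2 A
  u_x = 2 B x
Term by term:
  2·u^2·u_tt = 4 A^{3} t^{4} + 8 A^{2} B t^{2} x^{2} + 4 A B^{2} x^{4}
  u^2·u_x = 2 A^{2} B t^{4} x + 4 A B^{2} t^{2} x^{3} + 2 B^{3} x^{5}
So the left-hand side equals
  4 A^{3} t^{4} + 2 A^{2} B t^{4} x + 8 A^{2} B t^{2} x^{2} + 4 A B^{2} t^{2} x^{3} + 4 A B^{2} x^{4} + 2 B^{3} x^{5}
This must equal f(x, t) identically; expanded, f = - 16 t^{4} x + 32 t^{4} + 32 t^{2} x^{3} - 64 t^{2} x^{2} - 16 x^{5} + 32 x^{4}.
Matching coefficients of the independent functions:
  [t^{4}]:  4 A^{3} = 32
  [x^{4}, t^{2} x^{3}]:  4 A B^{2} = 32
  [x^{5}]:  2 B^{3} = -16
  [t^{2} x^{2}]:  8 A^{2} B = -64
  [t^{4} x]:  2 A^{2} B = -16
Solving: A = 2, B = -2.
Check against the point condition:
  u(1, 0) = -2  ⟹  B = -2  ✓
Hence u(x, t) = 2 t^{2} - 2 x^{2}.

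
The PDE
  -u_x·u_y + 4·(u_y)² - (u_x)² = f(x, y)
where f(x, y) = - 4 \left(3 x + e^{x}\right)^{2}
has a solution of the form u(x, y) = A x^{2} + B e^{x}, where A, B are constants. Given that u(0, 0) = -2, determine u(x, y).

Substitute the ansatz u = A x^{2} + B e^{x} into the left-hand side.
Derivatives of the ansatz:
  u_x = 2 A x + B e^{x}
  u_y = 0
Term by term:
  -u_x·u_y = 0
  4·(u_y)² = 0
  -(u_x)² = - 4 A^{2} x^{2} - 4 A B x e^{x} - B^{2} e^{2 x}
So the left-hand side equals
  - 4 A^{2} x^{2} - 4 A B x e^{x} - B^{2} e^{2 x}
This must equal f(x, y) identically; expanded, f = - 36 x^{2} - 24 x e^{x} - 4 e^{2 x}.
Matching coefficients of the independent functions:
  [x^{2}]:  - 4 A^{2} = -36
  [x e^{x}]:  - 4 A B = -24
  [e^{2 x}]:  - B^{2} = -4
These equations allow (A, B) = (-3, -2) or (3, 2).
Impose the point condition(s):
  u(0, 0) = -2  ⟹  B = -2
Only A = -3, B = -2 satisfies everything.
Hence u(x, y) = - 3 x^{2} - 2 e^{x}.

Answer: u(x, y) = - 3 x^{2} - 2 e^{x}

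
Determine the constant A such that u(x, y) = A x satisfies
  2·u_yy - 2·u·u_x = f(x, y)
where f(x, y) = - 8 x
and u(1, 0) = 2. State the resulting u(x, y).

Answer: u(x, y) = 2 x

Derivation:
Substitute the ansatz u = A x into the left-hand side.
Derivatives of the ansatz:
  u_yy = 0
  u_x = A
Term by term:
  2·u_yy = 0
  -2·u·u_x = - 2 A^{2} x
So the left-hand side equals
  - 2 A^{2} x
This must equal f(x, y) = - 8 x identically.
Matching coefficients of the independent functions:
  [x]:  - 2 A^{2} = -8
These equations allow (A) = (-2) or (2).
Impose the point condition(s):
  u(1, 0) = 2  ⟹  A = 2
Only A = 2 satisfies everything.
Hence u(x, y) = 2 x.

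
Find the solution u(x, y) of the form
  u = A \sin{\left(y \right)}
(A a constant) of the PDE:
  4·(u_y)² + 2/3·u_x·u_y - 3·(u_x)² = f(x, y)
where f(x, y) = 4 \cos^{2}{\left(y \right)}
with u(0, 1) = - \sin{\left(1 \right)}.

Substitute the ansatz u = A \sin{\left(y \right)} into the left-hand side.
Derivatives of the ansatz:
  u_y = A \cos{\left(y \right)}
  u_x = 0
Term by term:
  4·(u_y)² = 4 A^{2} \cos^{2}{\left(y \right)}
  2/3·u_x·u_y = 0
  -3·(u_x)² = 0
So the left-hand side equals
  4 A^{2} \cos^{2}{\left(y \right)}
This must equal f(x, y) = 4 \cos^{2}{\left(y \right)} identically.
Matching coefficients of the independent functions:
  [\cos^{2}{\left(y \right)}]:  4 A^{2} = 4
These equations allow (A) = (-1) or (1).
Impose the point condition(s):
  u(0, 1) = - \sin{\left(1 \right)}  ⟹  A \sin{\left(1 \right)} = - \sin{\left(1 \right)}
Only A = -1 satisfies everything.
Hence u(x, y) = - \sin{\left(y \right)}.

Answer: u(x, y) = - \sin{\left(y \right)}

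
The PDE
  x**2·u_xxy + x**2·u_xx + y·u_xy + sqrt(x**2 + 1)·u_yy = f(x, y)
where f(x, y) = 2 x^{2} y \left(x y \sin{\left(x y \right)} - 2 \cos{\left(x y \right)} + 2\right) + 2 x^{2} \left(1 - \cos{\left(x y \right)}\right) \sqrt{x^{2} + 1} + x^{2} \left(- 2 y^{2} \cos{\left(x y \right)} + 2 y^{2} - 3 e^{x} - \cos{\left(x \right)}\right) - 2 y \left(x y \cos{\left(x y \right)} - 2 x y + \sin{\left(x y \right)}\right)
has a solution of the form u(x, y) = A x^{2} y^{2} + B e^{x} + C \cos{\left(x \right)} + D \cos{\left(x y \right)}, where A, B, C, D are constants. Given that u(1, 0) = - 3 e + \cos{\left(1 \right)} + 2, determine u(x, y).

Substitute the ansatz u = A x^{2} y^{2} + B e^{x} + C \cos{\left(x \right)} + D \cos{\left(x y \right)} into the left-hand side.
Derivatives of the ansatz:
  u_xxy = 4 A y + D x y^{2} \sin{\left(x y \right)} - 2 D y \cos{\left(x y \right)}
  u_xx = 2 A y^{2} + B e^{x} - C \cos{\left(x \right)} - D y^{2} \cos{\left(x y \right)}
  u_xy = 4 A x y - D x y \cos{\left(x y \right)} - D \sin{\left(x y \right)}
  u_yy = 2 A x^{2} - D x^{2} \cos{\left(x y \right)}
Term by term:
  x**2·u_xxy = 4 A x^{2} y + D x^{3} y^{2} \sin{\left(x y \right)} - 2 D x^{2} y \cos{\left(x y \right)}
  x**2·u_xx = 2 A x^{2} y^{2} + B x^{2} e^{x} - C x^{2} \cos{\left(x \right)} - D x^{2} y^{2} \cos{\left(x y \right)}
  y·u_xy = 4 A x y^{2} - D x y^{2} \cos{\left(x y \right)} - D y \sin{\left(x y \right)}
  sqrt(x**2 + 1)·u_yy = 2 A x^{2} \sqrt{x^{2} + 1} - D x^{2} \sqrt{x^{2} + 1} \cos{\left(x y \right)}
So the left-hand side equals
  2 A x^{2} y^{2} + 4 A x^{2} y + 2 A x^{2} \sqrt{x^{2} + 1} + 4 A x y^{2} + B x^{2} e^{x} - C x^{2} \cos{\left(x \right)} + D x^{3} y^{2} \sin{\left(x y \right)} - D x^{2} y^{2} \cos{\left(x y \right)} - 2 D x^{2} y \cos{\left(x y \right)} - D x^{2} \sqrt{x^{2} + 1} \cos{\left(x y \right)} - D x y^{2} \cos{\left(x y \right)} - D y \sin{\left(x y \right)}
This must equal f(x, y) identically; expanded, f = 2 x^{3} y^{2} \sin{\left(x y \right)} - 2 x^{2} y^{2} \cos{\left(x y \right)} + 2 x^{2} y^{2} - 4 x^{2} y \cos{\left(x y \right)} + 4 x^{2} y - 2 x^{2} \sqrt{x^{2} + 1} \cos{\left(x y \right)} + 2 x^{2} \sqrt{x^{2} + 1} - 3 x^{2} e^{x} - x^{2} \cos{\left(x \right)} - 2 x y^{2} \cos{\left(x y \right)} + 4 x y^{2} - 2 y \sin{\left(x y \right)}.
Matching coefficients of the independent functions:
  [x y^{2}, x^{2} y]:  4 A = 4
  [x^{2} y^{2}, x^{2} \sqrt{x^{2} + 1}]:  2 A = 2
  [x^{2} e^{x}]:  B = -3
  [x^{2} \cos{\left(x \right)}]:  - C = -1
  [y \sin{\left(x y \right)}, x y^{2} \cos{\left(x y \right)}, x^{2} y^{2} \cos{\left(x y \right)}, x^{2} \sqrt{x^{2} + 1} \cos{\left(x y \right)}]:  - D = -2
  [x^{2} y \cos{\left(x y \right)}]:  - 2 D = -4
  [x^{3} y^{2} \sin{\left(x y \right)}]:  D = 2
Solving: A = 1, B = -3, C = 1, D = 2.
Check against the point condition:
  u(1, 0) = - 3 e + \cos{\left(1 \right)} + 2  ⟹  e B + C \cos{\left(1 \right)} + D = - 3 e + \cos{\left(1 \right)} + 2  ✓
Hence u(x, y) = x^{2} y^{2} - 3 e^{x} + \cos{\left(x \right)} + 2 \cos{\left(x y \right)}.

Answer: u(x, y) = x^{2} y^{2} - 3 e^{x} + \cos{\left(x \right)} + 2 \cos{\left(x y \right)}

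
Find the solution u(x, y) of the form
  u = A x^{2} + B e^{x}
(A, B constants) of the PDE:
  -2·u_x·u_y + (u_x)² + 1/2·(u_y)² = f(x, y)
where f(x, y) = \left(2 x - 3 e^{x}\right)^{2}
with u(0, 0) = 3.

Substitute the ansatz u = A x^{2} + B e^{x} into the left-hand side.
Derivatives of the ansatz:
  u_x = 2 A x + B e^{x}
  u_y = 0
Term by term:
  -2·u_x·u_y = 0
  (u_x)² = 4 A^{2} x^{2} + 4 A B x e^{x} + B^{2} e^{2 x}
  1/2·(u_y)² = 0
So the left-hand side equals
  4 A^{2} x^{2} + 4 A B x e^{x} + B^{2} e^{2 x}
This must equal f(x, y) identically; expanded, f = 4 x^{2} - 12 x e^{x} + 9 e^{2 x}.
Matching coefficients of the independent functions:
  [x^{2}]:  4 A^{2} = 4
  [x e^{x}]:  4 A B = -12
  [e^{2 x}]:  B^{2} = 9
These equations allow (A, B) = (-1, 3) or (1, -3).
Impose the point condition(s):
  u(0, 0) = 3  ⟹  B = 3
Only A = -1, B = 3 satisfies everything.
Hence u(x, y) = - x^{2} + 3 e^{x}.

Answer: u(x, y) = - x^{2} + 3 e^{x}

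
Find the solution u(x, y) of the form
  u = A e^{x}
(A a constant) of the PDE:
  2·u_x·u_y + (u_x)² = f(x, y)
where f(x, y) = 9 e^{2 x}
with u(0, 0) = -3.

Substitute the ansatz u = A e^{x} into the left-hand side.
Derivatives of the ansatz:
  u_x = A e^{x}
  u_y = 0
Term by term:
  2·u_x·u_y = 0
  (u_x)² = A^{2} e^{2 x}
So the left-hand side equals
  A^{2} e^{2 x}
This must equal f(x, y) = 9 e^{2 x} identically.
Matching coefficients of the independent functions:
  [e^{2 x}]:  A^{2} = 9
These equations allow (A) = (-3) or (3).
Impose the point condition(s):
  u(0, 0) = -3  ⟹  A = -3
Only A = -3 satisfies everything.
Hence u(x, y) = - 3 e^{x}.

Answer: u(x, y) = - 3 e^{x}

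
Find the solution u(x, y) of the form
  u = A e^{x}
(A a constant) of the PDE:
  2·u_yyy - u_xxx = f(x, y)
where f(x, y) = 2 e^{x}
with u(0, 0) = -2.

Answer: u(x, y) = - 2 e^{x}

Derivation:
Substitute the ansatz u = A e^{x} into the left-hand side.
Derivatives of the ansatz:
  u_yyy = 0
  u_xxx = A e^{x}
Term by term:
  2·u_yyy = 0
  -u_xxx = - A e^{x}
So the left-hand side equals
  - A e^{x}
This must equal f(x, y) = 2 e^{x} identically.
Matching coefficients of the independent functions:
  [e^{x}]:  - A = 2
Solving: A = -2.
Check against the point condition:
  u(0, 0) = -2  ⟹  A = -2  ✓
Hence u(x, y) = - 2 e^{x}.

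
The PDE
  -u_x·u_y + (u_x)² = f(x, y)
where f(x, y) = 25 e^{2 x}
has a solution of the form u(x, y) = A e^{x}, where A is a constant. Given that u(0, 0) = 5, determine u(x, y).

Answer: u(x, y) = 5 e^{x}

Derivation:
Substitute the ansatz u = A e^{x} into the left-hand side.
Derivatives of the ansatz:
  u_x = A e^{x}
  u_y = 0
Term by term:
  -u_x·u_y = 0
  (u_x)² = A^{2} e^{2 x}
So the left-hand side equals
  A^{2} e^{2 x}
This must equal f(x, y) = 25 e^{2 x} identically.
Matching coefficients of the independent functions:
  [e^{2 x}]:  A^{2} = 25
These equations allow (A) = (-5) or (5).
Impose the point condition(s):
  u(0, 0) = 5  ⟹  A = 5
Only A = 5 satisfies everything.
Hence u(x, y) = 5 e^{x}.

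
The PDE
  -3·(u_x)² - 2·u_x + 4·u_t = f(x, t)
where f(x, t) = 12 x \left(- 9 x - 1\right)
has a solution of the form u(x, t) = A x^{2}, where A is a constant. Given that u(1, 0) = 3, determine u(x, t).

Answer: u(x, t) = 3 x^{2}

Derivation:
Substitute the ansatz u = A x^{2} into the left-hand side.
Derivatives of the ansatz:
  u_x = 2 A x
  u_t = 0
Term by term:
  -3·(u_x)² = - 12 A^{2} x^{2}
  -2·u_x = - 4 A x
  4·u_t = 0
So the left-hand side equals
  - 12 A^{2} x^{2} - 4 A x
This must equal f(x, t) identically; expanded, f = - 108 x^{2} - 12 x.
Matching coefficients of the independent functions:
  [x]:  - 4 A = -12
  [x^{2}]:  - 12 A^{2} = -108
Solving: A = 3.
Check against the point condition:
  u(1, 0) = 3  ⟹  A = 3  ✓
Hence u(x, t) = 3 x^{2}.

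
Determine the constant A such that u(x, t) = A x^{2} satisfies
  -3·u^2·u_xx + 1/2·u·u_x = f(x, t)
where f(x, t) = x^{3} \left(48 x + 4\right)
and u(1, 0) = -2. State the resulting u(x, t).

Substitute the ansatz u = A x^{2} into the left-hand side.
Derivatives of the ansatz:
  u_xx = 2 A
  u_x = 2 A x
Term by term:
  -3·u^2·u_xx = - 6 A^{3} x^{4}
  1/2·u·u_x = A^{2} x^{3}
So the left-hand side equals
  - 6 A^{3} x^{4} + A^{2} x^{3}
This must equal f(x, t) identically; expanded, f = 48 x^{4} + 4 x^{3}.
Matching coefficients of the independent functions:
  [x^{3}]:  A^{2} = 4
  [x^{4}]:  - 6 A^{3} = 48
Solving: A = -2.
Check against the point condition:
  u(1, 0) = -2  ⟹  A = -2  ✓
Hence u(x, t) = - 2 x^{2}.

Answer: u(x, t) = - 2 x^{2}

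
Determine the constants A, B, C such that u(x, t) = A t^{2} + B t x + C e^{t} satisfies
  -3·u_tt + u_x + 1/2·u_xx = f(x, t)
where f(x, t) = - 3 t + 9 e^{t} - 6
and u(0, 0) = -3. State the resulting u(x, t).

Substitute the ansatz u = A t^{2} + B t x + C e^{t} into the left-hand side.
Derivatives of the ansatz:
  u_tt = 2 A + C e^{t}
  u_x = B t
  u_xx = 0
Term by term:
  -3·u_tt = - 6 A - 3 C e^{t}
  u_x = B t
  1/2·u_xx = 0
So the left-hand side equals
  - 6 A + B t - 3 C e^{t}
This must equal f(x, t) = - 3 t + 9 e^{t} - 6 identically.
Matching coefficients of the independent functions:
  [constant term]:  - 6 A = -6
  [t]:  B = -3
  [e^{t}]:  - 3 C = 9
Solving: A = 1, B = -3, C = -3.
Check against the point condition:
  u(0, 0) = -3  ⟹  C = -3  ✓
Hence u(x, t) = t^{2} - 3 t x - 3 e^{t}.

Answer: u(x, t) = t^{2} - 3 t x - 3 e^{t}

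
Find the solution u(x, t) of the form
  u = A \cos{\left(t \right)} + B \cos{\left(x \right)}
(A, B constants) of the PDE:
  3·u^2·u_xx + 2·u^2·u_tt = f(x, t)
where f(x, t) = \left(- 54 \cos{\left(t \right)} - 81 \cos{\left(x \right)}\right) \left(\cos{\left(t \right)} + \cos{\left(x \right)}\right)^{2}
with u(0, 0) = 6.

Substitute the ansatz u = A \cos{\left(t \right)} + B \cos{\left(x \right)} into the left-hand side.
Derivatives of the ansatz:
  u_xx = - B \cos{\left(x \right)}
  u_tt = - A \cos{\left(t \right)}
Term by term:
  3·u^2·u_xx = - 3 A^{2} B \cos^{2}{\left(t \right)} \cos{\left(x \right)} - 6 A B^{2} \cos{\left(t \right)} \cos^{2}{\left(x \right)} - 3 B^{3} \cos^{3}{\left(x \right)}
  2·u^2·u_tt = - 2 A^{3} \cos^{3}{\left(t \right)} - 4 A^{2} B \cos^{2}{\left(t \right)} \cos{\left(x \right)} - 2 A B^{2} \cos{\left(t \right)} \cos^{2}{\left(x \right)}
So the left-hand side equals
  - 2 A^{3} \cos^{3}{\left(t \right)} - 7 A^{2} B \cos^{2}{\left(t \right)} \cos{\left(x \right)} - 8 A B^{2} \cos{\left(t \right)} \cos^{2}{\left(x \right)} - 3 B^{3} \cos^{3}{\left(x \right)}
This must equal f(x, t) identically; expanded, f = - 54 \cos^{3}{\left(t \right)} - 189 \cos^{2}{\left(t \right)} \cos{\left(x \right)} - 216 \cos{\left(t \right)} \cos^{2}{\left(x \right)} - 81 \cos^{3}{\left(x \right)}.
Matching coefficients of the independent functions:
  [\cos{\left(t \right)} \cos^{2}{\left(x \right)}]:  - 8 A B^{2} = -216
  [\cos^{2}{\left(t \right)} \cos{\left(x \right)}]:  - 7 A^{2} B = -189
  [\cos^{3}{\left(t \right)}]:  - 2 A^{3} = -54
  [\cos^{3}{\left(x \right)}]:  - 3 B^{3} = -81
Solving: A = 3, B = 3.
Check against the point condition:
  u(0, 0) = 6  ⟹  A + B = 6  ✓
Hence u(x, t) = 3 \cos{\left(t \right)} + 3 \cos{\left(x \right)}.

Answer: u(x, t) = 3 \cos{\left(t \right)} + 3 \cos{\left(x \right)}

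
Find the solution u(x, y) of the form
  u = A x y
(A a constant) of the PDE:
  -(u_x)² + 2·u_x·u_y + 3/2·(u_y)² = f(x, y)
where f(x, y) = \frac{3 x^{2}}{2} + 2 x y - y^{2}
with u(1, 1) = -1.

Substitute the ansatz u = A x y into the left-hand side.
Derivatives of the ansatz:
  u_x = A y
  u_y = A x
Term by term:
  -(u_x)² = - A^{2} y^{2}
  2·u_x·u_y = 2 A^{2} x y
  3/2·(u_y)² = \frac{3 A^{2} x^{2}}{2}
So the left-hand side equals
  \frac{3 A^{2} x^{2}}{2} + 2 A^{2} x y - A^{2} y^{2}
This must equal f(x, y) = \frac{3 x^{2}}{2} + 2 x y - y^{2} identically.
Matching coefficients of the independent functions:
  [x^{2}]:  \frac{3 A^{2}}{2} = \frac{3}{2}
  [y^{2}]:  - A^{2} = -1
  [x y]:  2 A^{2} = 2
These equations allow (A) = (-1) or (1).
Impose the point condition(s):
  u(1, 1) = -1  ⟹  A = -1
Only A = -1 satisfies everything.
Hence u(x, y) = - x y.

Answer: u(x, y) = - x y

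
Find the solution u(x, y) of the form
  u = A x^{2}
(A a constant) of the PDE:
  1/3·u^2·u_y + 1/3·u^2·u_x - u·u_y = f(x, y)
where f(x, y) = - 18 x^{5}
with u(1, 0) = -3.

Answer: u(x, y) = - 3 x^{2}

Derivation:
Substitute the ansatz u = A x^{2} into the left-hand side.
Derivatives of the ansatz:
  u_y = 0
  u_x = 2 A x
Term by term:
  1/3·u^2·u_y = 0
  1/3·u^2·u_x = \frac{2 A^{3} x^{5}}{3}
  -u·u_y = 0
So the left-hand side equals
  \frac{2 A^{3} x^{5}}{3}
This must equal f(x, y) = - 18 x^{5} identically.
Matching coefficients of the independent functions:
  [x^{5}]:  \frac{2 A^{3}}{3} = -18
Solving: A = -3.
Check against the point condition:
  u(1, 0) = -3  ⟹  A = -3  ✓
Hence u(x, y) = - 3 x^{2}.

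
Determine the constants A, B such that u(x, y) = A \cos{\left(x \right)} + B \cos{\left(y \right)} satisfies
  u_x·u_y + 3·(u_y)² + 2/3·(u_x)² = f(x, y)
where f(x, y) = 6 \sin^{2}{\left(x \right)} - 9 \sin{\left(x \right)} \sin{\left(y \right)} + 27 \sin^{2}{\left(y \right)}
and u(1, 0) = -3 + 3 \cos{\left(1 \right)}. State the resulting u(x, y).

Substitute the ansatz u = A \cos{\left(x \right)} + B \cos{\left(y \right)} into the left-hand side.
Derivatives of the ansatz:
  u_x = - A \sin{\left(x \right)}
  u_y = - B \sin{\left(y \right)}
Term by term:
  u_x·u_y = A B \sin{\left(x \right)} \sin{\left(y \right)}
  3·(u_y)² = 3 B^{2} \sin^{2}{\left(y \right)}
  2/3·(u_x)² = \frac{2 A^{2} \sin^{2}{\left(x \right)}}{3}
So the left-hand side equals
  \frac{2 A^{2} \sin^{2}{\left(x \right)}}{3} + A B \sin{\left(x \right)} \sin{\left(y \right)} + 3 B^{2} \sin^{2}{\left(y \right)}
This must equal f(x, y) = 6 \sin^{2}{\left(x \right)} - 9 \sin{\left(x \right)} \sin{\left(y \right)} + 27 \sin^{2}{\left(y \right)} identically.
Matching coefficients of the independent functions:
  [\sin{\left(x \right)} \sin{\left(y \right)}]:  A B = -9
  [\sin^{2}{\left(x \right)}]:  \frac{2 A^{2}}{3} = 6
  [\sin^{2}{\left(y \right)}]:  3 B^{2} = 27
These equations allow (A, B) = (-3, 3) or (3, -3).
Impose the point condition(s):
  u(1, 0) = -3 + 3 \cos{\left(1 \right)}  ⟹  A \cos{\left(1 \right)} + B = -3 + 3 \cos{\left(1 \right)}
Only A = 3, B = -3 satisfies everything.
Hence u(x, y) = 3 \cos{\left(x \right)} - 3 \cos{\left(y \right)}.

Answer: u(x, y) = 3 \cos{\left(x \right)} - 3 \cos{\left(y \right)}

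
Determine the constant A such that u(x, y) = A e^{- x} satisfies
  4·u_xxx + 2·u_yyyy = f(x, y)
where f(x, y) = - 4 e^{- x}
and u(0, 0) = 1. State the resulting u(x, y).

Substitute the ansatz u = A e^{- x} into the left-hand side.
Derivatives of the ansatz:
  u_xxx = - A e^{- x}
  u_yyyy = 0
Term by term:
  4·u_xxx = - 4 A e^{- x}
  2·u_yyyy = 0
So the left-hand side equals
  - 4 A e^{- x}
This must equal f(x, y) = - 4 e^{- x} identically.
Matching coefficients of the independent functions:
  [e^{- x}]:  - 4 A = -4
Solving: A = 1.
Check against the point condition:
  u(0, 0) = 1  ⟹  A = 1  ✓
Hence u(x, y) = e^{- x}.

Answer: u(x, y) = e^{- x}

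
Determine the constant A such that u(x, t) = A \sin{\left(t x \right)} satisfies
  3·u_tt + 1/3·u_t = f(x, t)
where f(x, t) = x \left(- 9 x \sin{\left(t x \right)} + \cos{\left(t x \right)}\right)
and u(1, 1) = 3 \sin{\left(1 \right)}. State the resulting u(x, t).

Substitute the ansatz u = A \sin{\left(t x \right)} into the left-hand side.
Derivatives of the ansatz:
  u_tt = - A x^{2} \sin{\left(t x \right)}
  u_t = A x \cos{\left(t x \right)}
Term by term:
  3·u_tt = - 3 A x^{2} \sin{\left(t x \right)}
  1/3·u_t = \frac{A x \cos{\left(t x \right)}}{3}
So the left-hand side equals
  - 3 A x^{2} \sin{\left(t x \right)} + \frac{A x \cos{\left(t x \right)}}{3}
This must equal f(x, t) identically; expanded, f = - 9 x^{2} \sin{\left(t x \right)} + x \cos{\left(t x \right)}.
Matching coefficients of the independent functions:
  [x \cos{\left(t x \right)}]:  \frac{A}{3} = 1
  [x^{2} \sin{\left(t x \right)}]:  - 3 A = -9
Solving: A = 3.
Check against the point condition:
  u(1, 1) = 3 \sin{\left(1 \right)}  ⟹  A \sin{\left(1 \right)} = 3 \sin{\left(1 \right)}  ✓
Hence u(x, t) = 3 \sin{\left(t x \right)}.

Answer: u(x, t) = 3 \sin{\left(t x \right)}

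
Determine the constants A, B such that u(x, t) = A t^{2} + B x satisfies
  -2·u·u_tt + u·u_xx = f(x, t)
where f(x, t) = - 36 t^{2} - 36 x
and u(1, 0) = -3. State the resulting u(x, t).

Substitute the ansatz u = A t^{2} + B x into the left-hand side.
Derivatives of the ansatz:
  u_tt = 2 A
  u_xx = 0
Term by term:
  -2·u·u_tt = - 4 A^{2} t^{2} - 4 A B x
  u·u_xx = 0
So the left-hand side equals
  - 4 A^{2} t^{2} - 4 A B x
This must equal f(x, t) = - 36 t^{2} - 36 x identically.
Matching coefficients of the independent functions:
  [t^{2}]:  - 4 A^{2} = -36
  [x]:  - 4 A B = -36
These equations allow (A, B) = (-3, -3) or (3, 3).
Impose the point condition(s):
  u(1, 0) = -3  ⟹  B = -3
Only A = -3, B = -3 satisfies everything.
Hence u(x, t) = - 3 t^{2} - 3 x.

Answer: u(x, t) = - 3 t^{2} - 3 x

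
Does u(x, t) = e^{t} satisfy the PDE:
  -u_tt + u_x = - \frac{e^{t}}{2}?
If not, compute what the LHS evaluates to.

Answer: No, the LHS evaluates to - e^{t}

Derivation:
Evaluate each term of the left-hand side for u = e^{t}.
Derivatives:
  u_tt = e^{t}
  u_x = 0
Terms:
  -u_tt = - e^{t}
  u_x = 0
Sum: LHS = - e^{t}
Given right-hand side: - \frac{e^{t}}{2}. Difference LHS − RHS = - \frac{e^{t}}{2} ≠ 0, so u is not a solution.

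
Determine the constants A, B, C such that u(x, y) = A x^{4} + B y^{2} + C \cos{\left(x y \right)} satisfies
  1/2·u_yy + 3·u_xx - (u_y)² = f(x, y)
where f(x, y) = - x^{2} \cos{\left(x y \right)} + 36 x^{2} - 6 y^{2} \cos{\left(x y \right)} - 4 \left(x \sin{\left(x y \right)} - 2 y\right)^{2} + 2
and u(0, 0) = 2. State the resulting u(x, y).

Answer: u(x, y) = x^{4} + 2 y^{2} + 2 \cos{\left(x y \right)}

Derivation:
Substitute the ansatz u = A x^{4} + B y^{2} + C \cos{\left(x y \right)} into the left-hand side.
Derivatives of the ansatz:
  u_yy = 2 B - C x^{2} \cos{\left(x y \right)}
  u_xx = 12 A x^{2} - C y^{2} \cos{\left(x y \right)}
  u_y = 2 B y - C x \sin{\left(x y \right)}
Term by term:
  1/2·u_yy = B - \frac{C x^{2} \cos{\left(x y \right)}}{2}
  3·u_xx = 36 A x^{2} - 3 C y^{2} \cos{\left(x y \right)}
  -(u_y)² = - 4 B^{2} y^{2} + 4 B C x y \sin{\left(x y \right)} - C^{2} x^{2} \sin^{2}{\left(x y \right)}
So the left-hand side equals
  36 A x^{2} - 4 B^{2} y^{2} + 4 B C x y \sin{\left(x y \right)} + B - C^{2} x^{2} \sin^{2}{\left(x y \right)} - \frac{C x^{2} \cos{\left(x y \right)}}{2} - 3 C y^{2} \cos{\left(x y \right)}
This must equal f(x, y) identically; expanded, f = - 4 x^{2} \sin^{2}{\left(x y \right)} - x^{2} \cos{\left(x y \right)} + 36 x^{2} + 16 x y \sin{\left(x y \right)} - 6 y^{2} \cos{\left(x y \right)} - 16 y^{2} + 2.
Matching coefficients of the independent functions:
  [constant term]:  B = 2
  [x^{2}]:  36 A = 36
  [y^{2}]:  - 4 B^{2} = -16
  [x^{2} \sin^{2}{\left(x y \right)}]:  - C^{2} = -4
  [x^{2} \cos{\left(x y \right)}]:  - \frac{C}{2} = -1
  [y^{2} \cos{\left(x y \right)}]:  - 3 C = -6
  [x y \sin{\left(x y \right)}]:  4 B C = 16
Solving: A = 1, B = 2, C = 2.
Check against the point condition:
  u(0, 0) = 2  ⟹  C = 2  ✓
Hence u(x, y) = x^{4} + 2 y^{2} + 2 \cos{\left(x y \right)}.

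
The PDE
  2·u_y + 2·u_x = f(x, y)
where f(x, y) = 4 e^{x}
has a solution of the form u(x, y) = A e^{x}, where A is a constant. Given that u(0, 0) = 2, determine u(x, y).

Substitute the ansatz u = A e^{x} into the left-hand side.
Derivatives of the ansatz:
  u_y = 0
  u_x = A e^{x}
Term by term:
  2·u_y = 0
  2·u_x = 2 A e^{x}
So the left-hand side equals
  2 A e^{x}
This must equal f(x, y) = 4 e^{x} identically.
Matching coefficients of the independent functions:
  [e^{x}]:  2 A = 4
Solving: A = 2.
Check against the point condition:
  u(0, 0) = 2  ⟹  A = 2  ✓
Hence u(x, y) = 2 e^{x}.

Answer: u(x, y) = 2 e^{x}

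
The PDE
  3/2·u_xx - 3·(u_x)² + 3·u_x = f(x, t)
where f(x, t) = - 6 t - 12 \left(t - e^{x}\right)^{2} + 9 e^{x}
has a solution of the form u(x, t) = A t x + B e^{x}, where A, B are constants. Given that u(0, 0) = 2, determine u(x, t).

Answer: u(x, t) = - 2 t x + 2 e^{x}

Derivation:
Substitute the ansatz u = A t x + B e^{x} into the left-hand side.
Derivatives of the ansatz:
  u_xx = B e^{x}
  u_x = A t + B e^{x}
Term by term:
  3/2·u_xx = \frac{3 B e^{x}}{2}
  -3·(u_x)² = - 3 A^{2} t^{2} - 6 A B t e^{x} - 3 B^{2} e^{2 x}
  3·u_x = 3 A t + 3 B e^{x}
So the left-hand side equals
  - 3 A^{2} t^{2} - 6 A B t e^{x} + 3 A t - 3 B^{2} e^{2 x} + \frac{9 B e^{x}}{2}
This must equal f(x, t) identically; expanded, f = - 12 t^{2} + 24 t e^{x} - 6 t - 12 e^{2 x} + 9 e^{x}.
Matching coefficients of the independent functions:
  [t]:  3 A = -6
  [t^{2}]:  - 3 A^{2} = -12
  [t e^{x}]:  - 6 A B = 24
  [e^{x}]:  \frac{9 B}{2} = 9
  [e^{2 x}]:  - 3 B^{2} = -12
Solving: A = -2, B = 2.
Check against the point condition:
  u(0, 0) = 2  ⟹  B = 2  ✓
Hence u(x, t) = - 2 t x + 2 e^{x}.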